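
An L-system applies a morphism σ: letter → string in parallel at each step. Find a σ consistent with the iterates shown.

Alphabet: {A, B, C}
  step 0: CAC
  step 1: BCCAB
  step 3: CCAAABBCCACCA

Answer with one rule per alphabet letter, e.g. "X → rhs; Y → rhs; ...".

A->CCA, B->A, C->B

  step 0 ⇒ step 1: CAC ⇒ B·CCA·B
    A ↦ CCA
    C ↦ B
    B ↦ A  (constrained at step 1)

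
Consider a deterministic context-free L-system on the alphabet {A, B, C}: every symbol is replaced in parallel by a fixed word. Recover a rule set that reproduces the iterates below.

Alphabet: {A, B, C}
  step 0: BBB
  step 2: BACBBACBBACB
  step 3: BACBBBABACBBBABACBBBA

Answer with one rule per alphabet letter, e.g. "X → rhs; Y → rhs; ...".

  step 2 ⇒ step 3: BACBBACBBACB ⇒ BA·CB·B·BA·BA·CB·B·BA·BA·CB·B·BA
    A ↦ CB
    B ↦ BA
    C ↦ B

A->CB, B->BA, C->B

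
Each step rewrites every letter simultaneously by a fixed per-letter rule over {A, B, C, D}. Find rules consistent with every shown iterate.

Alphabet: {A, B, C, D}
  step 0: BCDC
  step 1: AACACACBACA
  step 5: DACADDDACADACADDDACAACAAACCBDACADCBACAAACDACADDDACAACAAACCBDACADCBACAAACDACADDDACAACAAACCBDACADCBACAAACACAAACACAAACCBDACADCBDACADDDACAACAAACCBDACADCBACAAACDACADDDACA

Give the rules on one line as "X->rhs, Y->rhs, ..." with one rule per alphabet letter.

  step 0 ⇒ step 1: BCDC ⇒ AAC·ACA·CB·ACA
    B ↦ AAC
    C ↦ ACA
    D ↦ CB
    A ↦ D  (constrained at step 1)

A->D, B->AAC, C->ACA, D->CB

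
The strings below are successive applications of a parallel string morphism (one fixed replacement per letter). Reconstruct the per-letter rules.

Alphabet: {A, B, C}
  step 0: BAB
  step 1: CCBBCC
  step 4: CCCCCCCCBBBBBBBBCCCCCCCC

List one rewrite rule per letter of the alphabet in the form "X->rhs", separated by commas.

A->BB, B->CC, C->A

  step 0 ⇒ step 1: BAB ⇒ CC·BB·CC
    A ↦ BB
    B ↦ CC
    C ↦ A  (constrained at step 1)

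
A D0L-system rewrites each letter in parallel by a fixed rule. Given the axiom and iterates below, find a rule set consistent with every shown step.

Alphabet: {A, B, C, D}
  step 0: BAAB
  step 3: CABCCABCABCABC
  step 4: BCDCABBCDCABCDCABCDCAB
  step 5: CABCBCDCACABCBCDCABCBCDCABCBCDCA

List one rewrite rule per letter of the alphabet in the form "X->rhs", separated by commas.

A->CD, B->CA, C->B, D->C

  step 4 ⇒ step 5: BCDCABBCDCABCDCABCDCAB ⇒ CA·B·C·B·CD·CA·CA·B·C·B·CD·CA·B·C·B·CD·CA·B·C·B·CD·CA
    A ↦ CD
    B ↦ CA
    C ↦ B
    D ↦ C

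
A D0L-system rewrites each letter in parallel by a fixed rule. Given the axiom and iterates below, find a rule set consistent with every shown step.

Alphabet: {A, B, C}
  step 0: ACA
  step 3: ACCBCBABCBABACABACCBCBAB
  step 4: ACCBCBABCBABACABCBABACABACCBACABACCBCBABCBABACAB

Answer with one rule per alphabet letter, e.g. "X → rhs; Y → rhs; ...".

  step 3 ⇒ step 4: ACCBCBABCBABACABACCBCBAB ⇒ AC·CB·CB·AB·CB·AB·AC·AB·CB·AB·AC·AB·AC·CB·AC·AB·AC·CB·CB·AB·CB·AB·AC·AB
    A ↦ AC
    B ↦ AB
    C ↦ CB

A->AC, B->AB, C->CB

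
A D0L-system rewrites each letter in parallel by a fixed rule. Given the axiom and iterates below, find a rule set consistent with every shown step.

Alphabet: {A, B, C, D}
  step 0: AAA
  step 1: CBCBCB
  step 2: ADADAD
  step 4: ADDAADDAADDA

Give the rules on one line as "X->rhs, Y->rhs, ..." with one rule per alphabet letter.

A->CB, B->D, C->A, D->BC

  step 1 ⇒ step 2: CBCBCB ⇒ A·D·A·D·A·D
    B ↦ D
    C ↦ A
  step 0 ⇒ step 1: AAA ⇒ CB·CB·CB
    A ↦ CB
    D ↦ BC  (constrained at step 2)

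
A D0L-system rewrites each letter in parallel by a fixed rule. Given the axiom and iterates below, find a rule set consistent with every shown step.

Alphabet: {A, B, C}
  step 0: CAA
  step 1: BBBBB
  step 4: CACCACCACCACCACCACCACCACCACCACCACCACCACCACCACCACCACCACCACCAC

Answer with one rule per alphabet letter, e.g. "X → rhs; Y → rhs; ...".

A->BB, B->CAC, C->B

  step 0 ⇒ step 1: CAA ⇒ B·BB·BB
    A ↦ BB
    C ↦ B
    B ↦ CAC  (constrained at step 1)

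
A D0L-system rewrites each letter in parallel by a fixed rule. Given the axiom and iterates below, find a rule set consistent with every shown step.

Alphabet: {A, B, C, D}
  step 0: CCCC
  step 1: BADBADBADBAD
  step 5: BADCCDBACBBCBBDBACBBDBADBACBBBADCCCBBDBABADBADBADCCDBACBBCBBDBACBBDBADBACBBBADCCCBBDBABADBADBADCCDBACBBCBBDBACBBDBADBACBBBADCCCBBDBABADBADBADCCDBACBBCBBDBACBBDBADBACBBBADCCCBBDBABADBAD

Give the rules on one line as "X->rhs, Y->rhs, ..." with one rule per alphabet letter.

A->BB, B->C, C->BAD, D->DBA

  step 0 ⇒ step 1: CCCC ⇒ BAD·BAD·BAD·BAD
    C ↦ BAD
    A ↦ BB  (constrained at step 1)
    B ↦ C  (constrained at step 1)
    D ↦ DBA  (constrained at step 1)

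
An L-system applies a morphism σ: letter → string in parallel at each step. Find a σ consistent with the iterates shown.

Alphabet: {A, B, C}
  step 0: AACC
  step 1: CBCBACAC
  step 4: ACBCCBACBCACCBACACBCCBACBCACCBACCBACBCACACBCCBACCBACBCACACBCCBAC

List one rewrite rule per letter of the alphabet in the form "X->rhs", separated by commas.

  step 0 ⇒ step 1: AACC ⇒ CB·CB·AC·AC
    A ↦ CB
    C ↦ AC
    B ↦ BC  (constrained at step 1)

A->CB, B->BC, C->AC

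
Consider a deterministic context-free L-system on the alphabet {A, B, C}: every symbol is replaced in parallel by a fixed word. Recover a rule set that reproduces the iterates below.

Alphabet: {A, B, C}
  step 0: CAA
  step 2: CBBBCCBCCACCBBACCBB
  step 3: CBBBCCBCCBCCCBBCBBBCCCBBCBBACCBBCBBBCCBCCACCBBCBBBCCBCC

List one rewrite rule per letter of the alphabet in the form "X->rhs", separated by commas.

  step 2 ⇒ step 3: CBBBCCBCCACCBBACCBB ⇒ CBB·BCC·BCC·BCC·CBB·CBB·BCC·CBB·CBB·AC·CBB·CBB·BCC·BCC·AC·CBB·CBB·BCC·BCC
    A ↦ AC
    B ↦ BCC
    C ↦ CBB

A->AC, B->BCC, C->CBB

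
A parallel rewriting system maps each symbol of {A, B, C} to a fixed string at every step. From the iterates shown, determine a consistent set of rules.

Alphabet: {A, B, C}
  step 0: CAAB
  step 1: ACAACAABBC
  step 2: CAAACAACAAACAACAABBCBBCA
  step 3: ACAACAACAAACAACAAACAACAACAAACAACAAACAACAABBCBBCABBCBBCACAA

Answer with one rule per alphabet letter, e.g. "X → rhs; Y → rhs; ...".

  step 2 ⇒ step 3: CAAACAACAAACAACAABBCBBCA ⇒ A·CAA·CAA·CAA·A·CAA·CAA·A·CAA·CAA·CAA·A·CAA·CAA·A·CAA·CAA·BBC·BBC·A·BBC·BBC·A·CAA
    A ↦ CAA
    B ↦ BBC
    C ↦ A

A->CAA, B->BBC, C->A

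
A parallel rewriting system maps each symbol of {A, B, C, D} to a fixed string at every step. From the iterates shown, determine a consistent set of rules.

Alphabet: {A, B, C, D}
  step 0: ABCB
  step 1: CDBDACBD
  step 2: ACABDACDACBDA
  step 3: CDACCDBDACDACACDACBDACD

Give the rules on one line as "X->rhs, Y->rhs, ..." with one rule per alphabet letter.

A->CD, B->BD, C->AC, D->A

  step 2 ⇒ step 3: ACABDACDACBDA ⇒ CD·AC·CD·BD·A·CD·AC·A·CD·AC·BD·A·CD
    A ↦ CD
    B ↦ BD
    C ↦ AC
    D ↦ A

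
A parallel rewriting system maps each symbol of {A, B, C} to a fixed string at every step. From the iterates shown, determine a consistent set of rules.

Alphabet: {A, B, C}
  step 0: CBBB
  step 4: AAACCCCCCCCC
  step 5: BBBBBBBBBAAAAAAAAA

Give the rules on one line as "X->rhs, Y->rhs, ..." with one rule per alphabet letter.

A->BBB, B->C, C->A

  step 4 ⇒ step 5: AAACCCCCCCCC ⇒ BBB·BBB·BBB·A·A·A·A·A·A·A·A·A
    A ↦ BBB
    C ↦ A
    B ↦ C  (constrained at step 0)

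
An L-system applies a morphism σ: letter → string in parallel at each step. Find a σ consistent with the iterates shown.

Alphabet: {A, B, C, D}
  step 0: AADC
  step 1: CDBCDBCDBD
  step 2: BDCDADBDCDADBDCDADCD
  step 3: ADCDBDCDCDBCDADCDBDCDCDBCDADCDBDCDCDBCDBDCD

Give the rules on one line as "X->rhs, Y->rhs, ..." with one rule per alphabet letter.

A->CDB, B->AD, C->BD, D->CD

  step 2 ⇒ step 3: BDCDADBDCDADBDCDADCD ⇒ AD·CD·BD·CD·CDB·CD·AD·CD·BD·CD·CDB·CD·AD·CD·BD·CD·CDB·CD·BD·CD
    A ↦ CDB
    B ↦ AD
    C ↦ BD
    D ↦ CD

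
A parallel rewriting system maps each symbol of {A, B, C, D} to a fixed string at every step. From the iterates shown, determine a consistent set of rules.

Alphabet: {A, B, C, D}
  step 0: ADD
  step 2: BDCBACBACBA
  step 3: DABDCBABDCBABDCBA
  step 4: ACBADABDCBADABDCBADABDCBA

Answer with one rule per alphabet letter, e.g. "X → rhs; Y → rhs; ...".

A->CBA, B->D, C->B, D->A

  step 3 ⇒ step 4: DABDCBABDCBABDCBA ⇒ A·CBA·D·A·B·D·CBA·D·A·B·D·CBA·D·A·B·D·CBA
    A ↦ CBA
    B ↦ D
    C ↦ B
    D ↦ A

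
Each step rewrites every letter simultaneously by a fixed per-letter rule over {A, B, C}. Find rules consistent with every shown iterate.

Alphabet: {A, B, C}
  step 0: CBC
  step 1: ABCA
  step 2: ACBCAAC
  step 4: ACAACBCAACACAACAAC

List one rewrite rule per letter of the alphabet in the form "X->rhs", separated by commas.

A->AC, B->BC, C->A

  step 1 ⇒ step 2: ABCA ⇒ AC·BC·A·AC
    A ↦ AC
    B ↦ BC
    C ↦ A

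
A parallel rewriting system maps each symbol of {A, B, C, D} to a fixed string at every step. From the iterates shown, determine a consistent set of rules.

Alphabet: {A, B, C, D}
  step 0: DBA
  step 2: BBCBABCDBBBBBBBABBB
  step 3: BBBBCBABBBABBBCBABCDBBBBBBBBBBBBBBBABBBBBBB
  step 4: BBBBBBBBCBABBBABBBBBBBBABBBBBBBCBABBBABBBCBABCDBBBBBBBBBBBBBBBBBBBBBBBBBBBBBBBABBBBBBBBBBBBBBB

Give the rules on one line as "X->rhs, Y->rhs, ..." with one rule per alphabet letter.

A->BAB, B->BB, C->CBA, D->BCD

  step 3 ⇒ step 4: BBBBCBABBBABBBCBABCDBBBBBBBBBBBBBBBABBBBBBB ⇒ BB·BB·BB·BB·CBA·BB·BAB·BB·BB·BB·BAB·BB·BB·BB·CBA·BB·BAB·BB·CBA·BCD·BB·BB·BB·BB·BB·BB·BB·BB·BB·BB·BB·BB·BB·BB·BB·BAB·BB·BB·BB·BB·BB·BB·BB
    A ↦ BAB
    B ↦ BB
    C ↦ CBA
    D ↦ BCD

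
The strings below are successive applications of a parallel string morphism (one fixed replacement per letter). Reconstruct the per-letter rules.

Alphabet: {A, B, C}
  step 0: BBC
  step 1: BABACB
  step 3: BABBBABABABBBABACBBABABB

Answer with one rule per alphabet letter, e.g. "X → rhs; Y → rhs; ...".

A->BB, B->BA, C->CB

  step 0 ⇒ step 1: BBC ⇒ BA·BA·CB
    B ↦ BA
    C ↦ CB
    A ↦ BB  (constrained at step 1)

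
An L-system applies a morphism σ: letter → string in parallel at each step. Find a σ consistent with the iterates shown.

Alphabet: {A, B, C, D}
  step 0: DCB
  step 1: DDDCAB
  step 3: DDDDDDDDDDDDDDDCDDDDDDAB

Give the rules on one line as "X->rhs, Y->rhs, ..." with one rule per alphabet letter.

  step 0 ⇒ step 1: DCB ⇒ DD·DC·AB
    B ↦ AB
    C ↦ DC
    D ↦ DD
    A ↦ DD  (constrained at step 1)

A->DD, B->AB, C->DC, D->DD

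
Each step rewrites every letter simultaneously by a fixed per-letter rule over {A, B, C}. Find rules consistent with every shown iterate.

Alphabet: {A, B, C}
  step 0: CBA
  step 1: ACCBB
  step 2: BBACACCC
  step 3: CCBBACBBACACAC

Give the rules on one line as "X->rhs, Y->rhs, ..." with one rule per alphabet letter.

A->BB, B->C, C->AC

  step 2 ⇒ step 3: BBACACCC ⇒ C·C·BB·AC·BB·AC·AC·AC
    A ↦ BB
    B ↦ C
    C ↦ AC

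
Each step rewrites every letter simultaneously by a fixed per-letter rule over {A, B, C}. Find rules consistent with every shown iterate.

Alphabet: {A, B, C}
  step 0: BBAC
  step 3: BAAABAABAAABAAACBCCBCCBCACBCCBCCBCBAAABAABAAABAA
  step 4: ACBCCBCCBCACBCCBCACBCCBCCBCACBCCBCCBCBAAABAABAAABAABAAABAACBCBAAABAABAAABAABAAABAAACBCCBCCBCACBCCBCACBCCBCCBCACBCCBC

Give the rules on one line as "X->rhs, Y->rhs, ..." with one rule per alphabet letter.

  step 3 ⇒ step 4: BAAABAABAAABAAACBCCBCCBCACBCCBCCBCBAAABAABAAABAA ⇒ A·CBC·CBC·CBC·A·CBC·CBC·A·CBC·CBC·CBC·A·CBC·CBC·CBC·BAA·A·BAA·BAA·A·BAA·BAA·A·BAA·CBC·BAA·A·BAA·BAA·A·BAA·BAA·A·BAA·A·CBC·CBC·CBC·A·CBC·CBC·A·CBC·CBC·CBC·A·CBC·CBC
    A ↦ CBC
    B ↦ A
    C ↦ BAA

A->CBC, B->A, C->BAA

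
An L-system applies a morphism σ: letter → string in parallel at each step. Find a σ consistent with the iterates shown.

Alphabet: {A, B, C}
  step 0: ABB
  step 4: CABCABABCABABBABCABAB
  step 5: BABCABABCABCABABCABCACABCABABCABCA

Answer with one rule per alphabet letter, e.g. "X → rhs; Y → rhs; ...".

  step 4 ⇒ step 5: CABCABABCABABBABCABAB ⇒ BA·B·CA·BA·B·CA·B·CA·BA·B·CA·B·CA·CA·B·CA·BA·B·CA·B·CA
    A ↦ B
    B ↦ CA
    C ↦ BA

A->B, B->CA, C->BA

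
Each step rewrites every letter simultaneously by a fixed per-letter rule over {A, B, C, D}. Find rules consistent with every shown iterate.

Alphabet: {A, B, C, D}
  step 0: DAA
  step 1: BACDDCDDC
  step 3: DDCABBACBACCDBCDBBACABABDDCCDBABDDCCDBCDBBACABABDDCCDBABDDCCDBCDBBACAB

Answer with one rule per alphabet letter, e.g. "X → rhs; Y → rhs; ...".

A->DDC, B->AB, C->CDB, D->BAC

  step 0 ⇒ step 1: DAA ⇒ BAC·DDC·DDC
    A ↦ DDC
    D ↦ BAC
    B ↦ AB  (constrained at step 1)
    C ↦ CDB  (constrained at step 1)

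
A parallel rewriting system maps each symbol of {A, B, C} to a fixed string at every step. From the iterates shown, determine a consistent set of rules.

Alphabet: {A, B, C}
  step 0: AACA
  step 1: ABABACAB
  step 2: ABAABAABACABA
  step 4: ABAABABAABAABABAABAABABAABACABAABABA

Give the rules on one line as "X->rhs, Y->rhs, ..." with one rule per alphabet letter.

A->AB, B->A, C->AC

  step 1 ⇒ step 2: ABABACAB ⇒ AB·A·AB·A·AB·AC·AB·A
    A ↦ AB
    B ↦ A
    C ↦ AC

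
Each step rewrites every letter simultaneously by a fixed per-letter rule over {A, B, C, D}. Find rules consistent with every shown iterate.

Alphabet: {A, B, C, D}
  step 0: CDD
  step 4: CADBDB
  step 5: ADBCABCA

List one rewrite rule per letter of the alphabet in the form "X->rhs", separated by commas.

A->D, B->CA, C->A, D->B

  step 4 ⇒ step 5: CADBDB ⇒ A·D·B·CA·B·CA
    A ↦ D
    B ↦ CA
    C ↦ A
    D ↦ B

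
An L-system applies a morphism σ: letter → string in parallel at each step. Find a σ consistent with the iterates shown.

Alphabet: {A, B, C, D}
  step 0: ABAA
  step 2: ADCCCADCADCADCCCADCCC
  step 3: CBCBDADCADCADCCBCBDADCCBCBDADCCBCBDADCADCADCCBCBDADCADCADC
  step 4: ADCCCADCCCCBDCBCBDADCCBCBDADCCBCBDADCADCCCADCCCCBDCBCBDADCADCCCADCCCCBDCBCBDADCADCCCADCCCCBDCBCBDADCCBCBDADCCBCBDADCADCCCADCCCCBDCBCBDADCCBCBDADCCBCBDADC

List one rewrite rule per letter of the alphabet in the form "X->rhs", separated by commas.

A->CB, B->CC, C->ADC, D->CBD

  step 3 ⇒ step 4: CBCBDADCADCADCCBCBDADCCBCBDADCCBCBDADCADCADCCBCBDADCADCADC ⇒ ADC·CC·ADC·CC·CBD·CB·CBD·ADC·CB·CBD·ADC·CB·CBD·ADC·ADC·CC·ADC·CC·CBD·CB·CBD·ADC·ADC·CC·ADC·CC·CBD·CB·CBD·ADC·ADC·CC·ADC·CC·CBD·CB·CBD·ADC·CB·CBD·ADC·CB·CBD·ADC·ADC·CC·ADC·CC·CBD·CB·CBD·ADC·CB·CBD·ADC·CB·CBD·ADC
    A ↦ CB
    B ↦ CC
    C ↦ ADC
    D ↦ CBD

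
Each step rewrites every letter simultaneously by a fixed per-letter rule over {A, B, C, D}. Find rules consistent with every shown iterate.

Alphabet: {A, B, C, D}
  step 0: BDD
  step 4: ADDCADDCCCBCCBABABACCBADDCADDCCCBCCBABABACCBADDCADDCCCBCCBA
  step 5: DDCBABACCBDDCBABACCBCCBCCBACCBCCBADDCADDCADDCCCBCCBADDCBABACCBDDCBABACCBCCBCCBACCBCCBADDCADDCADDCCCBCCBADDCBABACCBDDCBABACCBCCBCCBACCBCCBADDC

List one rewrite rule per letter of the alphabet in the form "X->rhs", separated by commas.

  step 4 ⇒ step 5: ADDCADDCCCBCCBABABACCBADDCADDCCCBCCBABABACCBADDCADDCCCBCCBA ⇒ DDC·BA·BA·CCB·DDC·BA·BA·CCB·CCB·CCB·A·CCB·CCB·A·DDC·A·DDC·A·DDC·CCB·CCB·A·DDC·BA·BA·CCB·DDC·BA·BA·CCB·CCB·CCB·A·CCB·CCB·A·DDC·A·DDC·A·DDC·CCB·CCB·A·DDC·BA·BA·CCB·DDC·BA·BA·CCB·CCB·CCB·A·CCB·CCB·A·DDC
    A ↦ DDC
    B ↦ A
    C ↦ CCB
    D ↦ BA

A->DDC, B->A, C->CCB, D->BA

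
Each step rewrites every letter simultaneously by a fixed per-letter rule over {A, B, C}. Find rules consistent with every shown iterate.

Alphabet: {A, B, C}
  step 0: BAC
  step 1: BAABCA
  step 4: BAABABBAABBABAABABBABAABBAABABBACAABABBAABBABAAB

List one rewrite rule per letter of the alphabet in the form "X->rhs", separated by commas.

A->AB, B->BA, C->CA

  step 0 ⇒ step 1: BAC ⇒ BA·AB·CA
    A ↦ AB
    B ↦ BA
    C ↦ CA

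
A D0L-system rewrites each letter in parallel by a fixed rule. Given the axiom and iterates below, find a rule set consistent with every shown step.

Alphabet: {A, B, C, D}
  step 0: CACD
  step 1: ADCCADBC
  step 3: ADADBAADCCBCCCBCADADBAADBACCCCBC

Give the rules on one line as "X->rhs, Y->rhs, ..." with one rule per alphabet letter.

  step 0 ⇒ step 1: CACD ⇒ AD·CC·AD·BC
    A ↦ CC
    C ↦ AD
    D ↦ BC
    B ↦ BA  (constrained at step 1)

A->CC, B->BA, C->AD, D->BC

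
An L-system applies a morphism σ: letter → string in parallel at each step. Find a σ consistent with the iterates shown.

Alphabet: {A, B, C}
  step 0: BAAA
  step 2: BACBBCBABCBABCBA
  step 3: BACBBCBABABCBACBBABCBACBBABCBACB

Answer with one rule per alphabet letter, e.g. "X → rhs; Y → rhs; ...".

  step 2 ⇒ step 3: BACBBCBABCBABCBA ⇒ BA·CB·BC·BA·BA·BC·BA·CB·BA·BC·BA·CB·BA·BC·BA·CB
    A ↦ CB
    B ↦ BA
    C ↦ BC

A->CB, B->BA, C->BC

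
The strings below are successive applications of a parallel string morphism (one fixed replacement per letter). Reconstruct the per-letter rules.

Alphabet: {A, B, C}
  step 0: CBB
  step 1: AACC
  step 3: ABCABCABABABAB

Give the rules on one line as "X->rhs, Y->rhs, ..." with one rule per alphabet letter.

A->AB, B->C, C->AA

  step 0 ⇒ step 1: CBB ⇒ AA·C·C
    B ↦ C
    C ↦ AA
    A ↦ AB  (constrained at step 1)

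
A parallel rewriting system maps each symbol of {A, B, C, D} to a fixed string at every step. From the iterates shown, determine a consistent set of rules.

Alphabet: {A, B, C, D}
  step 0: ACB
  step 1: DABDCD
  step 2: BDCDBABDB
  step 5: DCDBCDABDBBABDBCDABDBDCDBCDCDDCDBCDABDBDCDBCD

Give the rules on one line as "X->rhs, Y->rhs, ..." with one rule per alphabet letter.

  step 1 ⇒ step 2: DABDCD ⇒ B·D·CD·B·ABD·B
    A ↦ D
    B ↦ CD
    C ↦ ABD
    D ↦ B

A->D, B->CD, C->ABD, D->B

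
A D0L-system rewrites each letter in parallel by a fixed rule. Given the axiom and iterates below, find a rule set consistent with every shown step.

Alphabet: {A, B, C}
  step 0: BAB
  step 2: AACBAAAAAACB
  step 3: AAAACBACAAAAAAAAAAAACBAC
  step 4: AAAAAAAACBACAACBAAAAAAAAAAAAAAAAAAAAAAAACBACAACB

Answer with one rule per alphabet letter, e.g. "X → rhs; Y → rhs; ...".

  step 3 ⇒ step 4: AAAACBACAAAAAAAAAAAACBAC ⇒ AA·AA·AA·AA·CB·AC·AA·CB·AA·AA·AA·AA·AA·AA·AA·AA·AA·AA·AA·AA·CB·AC·AA·CB
    A ↦ AA
    B ↦ AC
    C ↦ CB

A->AA, B->AC, C->CB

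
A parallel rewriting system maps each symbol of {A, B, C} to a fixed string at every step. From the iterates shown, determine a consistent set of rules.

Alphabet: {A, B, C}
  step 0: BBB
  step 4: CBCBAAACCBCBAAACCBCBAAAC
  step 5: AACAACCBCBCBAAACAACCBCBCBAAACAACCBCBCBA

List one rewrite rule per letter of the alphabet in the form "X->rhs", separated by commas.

  step 4 ⇒ step 5: CBCBAAACCBCBAAACCBCBAAAC ⇒ A·AC·A·AC·CB·CB·CB·A·A·AC·A·AC·CB·CB·CB·A·A·AC·A·AC·CB·CB·CB·A
    A ↦ CB
    B ↦ AC
    C ↦ A

A->CB, B->AC, C->A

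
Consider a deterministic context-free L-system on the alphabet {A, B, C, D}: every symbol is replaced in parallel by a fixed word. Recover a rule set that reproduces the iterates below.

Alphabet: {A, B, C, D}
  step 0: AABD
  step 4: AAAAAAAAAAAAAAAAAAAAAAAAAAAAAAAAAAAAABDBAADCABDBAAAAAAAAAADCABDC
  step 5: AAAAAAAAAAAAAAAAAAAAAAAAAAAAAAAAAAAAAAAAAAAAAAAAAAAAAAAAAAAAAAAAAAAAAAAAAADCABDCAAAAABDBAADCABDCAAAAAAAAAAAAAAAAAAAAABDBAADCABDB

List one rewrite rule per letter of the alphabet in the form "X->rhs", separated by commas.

A->AA, B->DC, C->DB, D->AB

  step 4 ⇒ step 5: AAAAAAAAAAAAAAAAAAAAAAAAAAAAAAAAAAAAABDBAADCABDBAAAAAAAAAADCABDC ⇒ AA·AA·AA·AA·AA·AA·AA·AA·AA·AA·AA·AA·AA·AA·AA·AA·AA·AA·AA·AA·AA·AA·AA·AA·AA·AA·AA·AA·AA·AA·AA·AA·AA·AA·AA·AA·AA·DC·AB·DC·AA·AA·AB·DB·AA·DC·AB·DC·AA·AA·AA·AA·AA·AA·AA·AA·AA·AA·AB·DB·AA·DC·AB·DB
    A ↦ AA
    B ↦ DC
    C ↦ DB
    D ↦ AB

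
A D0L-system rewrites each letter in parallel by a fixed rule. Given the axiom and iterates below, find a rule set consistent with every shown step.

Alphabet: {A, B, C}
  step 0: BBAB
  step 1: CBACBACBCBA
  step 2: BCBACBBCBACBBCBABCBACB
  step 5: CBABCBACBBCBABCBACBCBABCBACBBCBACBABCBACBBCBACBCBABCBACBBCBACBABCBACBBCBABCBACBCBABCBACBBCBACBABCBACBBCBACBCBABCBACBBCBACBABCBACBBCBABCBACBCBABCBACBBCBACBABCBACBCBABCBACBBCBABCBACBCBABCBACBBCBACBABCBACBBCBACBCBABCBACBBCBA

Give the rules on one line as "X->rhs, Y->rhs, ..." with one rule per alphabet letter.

  step 1 ⇒ step 2: CBACBACBCBA ⇒ B·CBA·CB·B·CBA·CB·B·CBA·B·CBA·CB
    A ↦ CB
    B ↦ CBA
    C ↦ B

A->CB, B->CBA, C->B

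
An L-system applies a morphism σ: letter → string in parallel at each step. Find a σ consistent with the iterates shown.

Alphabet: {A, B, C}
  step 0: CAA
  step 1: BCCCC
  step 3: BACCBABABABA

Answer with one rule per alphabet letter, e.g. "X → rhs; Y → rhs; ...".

  step 0 ⇒ step 1: CAA ⇒ B·CC·CC
    A ↦ CC
    C ↦ B
    B ↦ BA  (constrained at step 1)

A->CC, B->BA, C->B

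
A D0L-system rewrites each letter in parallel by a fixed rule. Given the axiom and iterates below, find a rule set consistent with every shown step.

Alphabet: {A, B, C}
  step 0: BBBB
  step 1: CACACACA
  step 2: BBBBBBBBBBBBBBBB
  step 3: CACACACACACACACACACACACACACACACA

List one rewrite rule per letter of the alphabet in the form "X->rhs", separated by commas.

A->BB, B->CA, C->BB

  step 2 ⇒ step 3: BBBBBBBBBBBBBBBB ⇒ CA·CA·CA·CA·CA·CA·CA·CA·CA·CA·CA·CA·CA·CA·CA·CA
    B ↦ CA
  step 1 ⇒ step 2: CACACACA ⇒ BB·BB·BB·BB·BB·BB·BB·BB
    A ↦ BB
  step 1 ⇒ step 2: CACACACA ⇒ BB·BB·BB·BB·BB·BB·BB·BB
    C ↦ BB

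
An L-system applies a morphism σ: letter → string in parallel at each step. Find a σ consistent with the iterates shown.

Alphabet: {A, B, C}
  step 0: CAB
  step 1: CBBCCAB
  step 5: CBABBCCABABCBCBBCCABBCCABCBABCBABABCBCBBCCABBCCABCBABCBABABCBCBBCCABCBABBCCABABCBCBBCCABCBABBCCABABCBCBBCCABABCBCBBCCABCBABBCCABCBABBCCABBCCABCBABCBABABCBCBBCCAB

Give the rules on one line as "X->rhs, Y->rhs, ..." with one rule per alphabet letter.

  step 0 ⇒ step 1: CAB ⇒ CB·BCC·AB
    A ↦ BCC
    B ↦ AB
    C ↦ CB

A->BCC, B->AB, C->CB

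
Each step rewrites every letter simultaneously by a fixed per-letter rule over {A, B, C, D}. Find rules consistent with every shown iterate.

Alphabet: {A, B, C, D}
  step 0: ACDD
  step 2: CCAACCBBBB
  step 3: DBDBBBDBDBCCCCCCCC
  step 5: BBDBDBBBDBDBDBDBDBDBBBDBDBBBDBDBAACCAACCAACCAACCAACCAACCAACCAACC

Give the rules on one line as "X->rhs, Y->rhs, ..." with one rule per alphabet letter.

A->B, B->CC, C->DB, D->AA

  step 2 ⇒ step 3: CCAACCBBBB ⇒ DB·DB·B·B·DB·DB·CC·CC·CC·CC
    A ↦ B
    B ↦ CC
    C ↦ DB
    D ↦ AA  (constrained at step 0)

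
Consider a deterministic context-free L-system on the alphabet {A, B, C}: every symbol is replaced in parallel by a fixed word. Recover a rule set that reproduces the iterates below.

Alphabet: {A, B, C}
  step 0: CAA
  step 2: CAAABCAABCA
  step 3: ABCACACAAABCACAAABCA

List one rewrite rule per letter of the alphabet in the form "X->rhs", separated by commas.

A->CA, B->A, C->AB

  step 2 ⇒ step 3: CAAABCAABCA ⇒ AB·CA·CA·CA·A·AB·CA·CA·A·AB·CA
    A ↦ CA
    B ↦ A
    C ↦ AB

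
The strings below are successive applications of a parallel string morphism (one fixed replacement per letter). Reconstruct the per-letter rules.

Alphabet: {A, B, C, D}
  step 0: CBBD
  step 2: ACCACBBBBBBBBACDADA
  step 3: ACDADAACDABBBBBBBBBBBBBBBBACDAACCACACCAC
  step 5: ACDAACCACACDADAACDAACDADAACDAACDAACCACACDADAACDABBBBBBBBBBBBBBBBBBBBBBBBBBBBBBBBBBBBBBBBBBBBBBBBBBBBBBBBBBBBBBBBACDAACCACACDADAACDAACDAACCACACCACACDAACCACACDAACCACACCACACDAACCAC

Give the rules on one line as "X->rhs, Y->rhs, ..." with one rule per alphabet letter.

  step 2 ⇒ step 3: ACCACBBBBBBBBACDADA ⇒ AC·DA·DA·AC·DA·BB·BB·BB·BB·BB·BB·BB·BB·AC·DA·ACC·AC·ACC·AC
    A ↦ AC
    B ↦ BB
    C ↦ DA
    D ↦ ACC

A->AC, B->BB, C->DA, D->ACC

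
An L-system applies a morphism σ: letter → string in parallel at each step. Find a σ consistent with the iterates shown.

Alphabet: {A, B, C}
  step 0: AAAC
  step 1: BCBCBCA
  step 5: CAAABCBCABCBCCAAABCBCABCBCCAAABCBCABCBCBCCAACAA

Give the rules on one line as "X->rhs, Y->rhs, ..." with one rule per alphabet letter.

A->BC, B->CA, C->A

  step 0 ⇒ step 1: AAAC ⇒ BC·BC·BC·A
    A ↦ BC
    C ↦ A
    B ↦ CA  (constrained at step 1)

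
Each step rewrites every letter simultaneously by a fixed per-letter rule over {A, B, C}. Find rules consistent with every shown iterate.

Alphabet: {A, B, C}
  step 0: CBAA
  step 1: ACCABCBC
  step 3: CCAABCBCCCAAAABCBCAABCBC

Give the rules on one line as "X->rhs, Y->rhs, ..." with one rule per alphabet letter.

  step 0 ⇒ step 1: CBAA ⇒ A·CCA·BC·BC
    A ↦ BC
    B ↦ CCA
    C ↦ A

A->BC, B->CCA, C->A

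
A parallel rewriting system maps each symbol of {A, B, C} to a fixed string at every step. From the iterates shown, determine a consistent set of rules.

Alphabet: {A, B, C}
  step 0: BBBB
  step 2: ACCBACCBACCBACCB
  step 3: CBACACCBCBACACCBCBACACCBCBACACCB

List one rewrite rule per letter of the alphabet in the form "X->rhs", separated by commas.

A->CB, B->CB, C->AC

  step 2 ⇒ step 3: ACCBACCBACCBACCB ⇒ CB·AC·AC·CB·CB·AC·AC·CB·CB·AC·AC·CB·CB·AC·AC·CB
    A ↦ CB
    B ↦ CB
    C ↦ AC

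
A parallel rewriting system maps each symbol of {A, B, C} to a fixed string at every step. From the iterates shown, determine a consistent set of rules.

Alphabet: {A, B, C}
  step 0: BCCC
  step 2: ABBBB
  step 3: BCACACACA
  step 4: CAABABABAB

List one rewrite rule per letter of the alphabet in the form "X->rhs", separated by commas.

A->B, B->CA, C->A

  step 3 ⇒ step 4: BCACACACA ⇒ CA·A·B·A·B·A·B·A·B
    A ↦ B
    B ↦ CA
    C ↦ A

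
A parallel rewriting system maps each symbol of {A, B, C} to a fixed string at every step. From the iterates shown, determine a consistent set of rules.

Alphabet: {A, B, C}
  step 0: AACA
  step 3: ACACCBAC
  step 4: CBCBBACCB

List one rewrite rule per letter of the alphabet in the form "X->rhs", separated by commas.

  step 3 ⇒ step 4: ACACCBAC ⇒ C·B·C·B·B·AC·C·B
    A ↦ C
    B ↦ AC
    C ↦ B

A->C, B->AC, C->B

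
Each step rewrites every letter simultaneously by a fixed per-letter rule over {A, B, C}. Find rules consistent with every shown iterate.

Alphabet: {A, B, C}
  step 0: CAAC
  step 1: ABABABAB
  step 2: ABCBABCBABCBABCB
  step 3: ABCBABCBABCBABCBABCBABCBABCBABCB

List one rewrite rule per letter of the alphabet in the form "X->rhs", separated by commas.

  step 2 ⇒ step 3: ABCBABCBABCBABCB ⇒ AB·CB·AB·CB·AB·CB·AB·CB·AB·CB·AB·CB·AB·CB·AB·CB
    A ↦ AB
    B ↦ CB
    C ↦ AB

A->AB, B->CB, C->AB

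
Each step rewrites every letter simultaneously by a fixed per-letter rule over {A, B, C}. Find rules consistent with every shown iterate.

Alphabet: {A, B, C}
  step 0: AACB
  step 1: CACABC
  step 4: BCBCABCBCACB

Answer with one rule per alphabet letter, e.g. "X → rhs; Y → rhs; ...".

  step 0 ⇒ step 1: AACB ⇒ CA·CA·B·C
    A ↦ CA
    B ↦ C
    C ↦ B

A->CA, B->C, C->B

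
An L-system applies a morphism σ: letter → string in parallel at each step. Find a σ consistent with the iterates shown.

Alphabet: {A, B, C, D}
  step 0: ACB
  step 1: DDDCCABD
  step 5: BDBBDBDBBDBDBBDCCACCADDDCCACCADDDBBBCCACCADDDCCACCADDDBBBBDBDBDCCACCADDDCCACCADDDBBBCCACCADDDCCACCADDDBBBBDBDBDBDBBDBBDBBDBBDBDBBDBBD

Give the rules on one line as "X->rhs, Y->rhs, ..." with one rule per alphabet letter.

A->DDD, B->BD, C->CCA, D->B

  step 0 ⇒ step 1: ACB ⇒ DDD·CCA·BD
    A ↦ DDD
    B ↦ BD
    C ↦ CCA
    D ↦ B  (constrained at step 1)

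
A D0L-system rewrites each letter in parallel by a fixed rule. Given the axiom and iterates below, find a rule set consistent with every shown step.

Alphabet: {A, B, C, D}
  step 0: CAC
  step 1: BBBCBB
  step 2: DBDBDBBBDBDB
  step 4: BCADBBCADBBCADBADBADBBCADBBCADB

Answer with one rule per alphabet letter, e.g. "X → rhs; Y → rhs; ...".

  step 1 ⇒ step 2: BBBCBB ⇒ DB·DB·DB·BB·DB·DB
    B ↦ DB
    C ↦ BB
  step 0 ⇒ step 1: CAC ⇒ BB·BC·BB
    A ↦ BC
    D ↦ A  (constrained at step 2)

A->BC, B->DB, C->BB, D->A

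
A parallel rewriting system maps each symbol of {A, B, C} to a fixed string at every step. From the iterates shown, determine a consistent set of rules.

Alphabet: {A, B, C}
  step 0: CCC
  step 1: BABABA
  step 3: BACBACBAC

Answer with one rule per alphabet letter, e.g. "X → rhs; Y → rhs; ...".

A->B, B->C, C->BA

  step 0 ⇒ step 1: CCC ⇒ BA·BA·BA
    C ↦ BA
    A ↦ B  (constrained at step 1)
    B ↦ C  (constrained at step 1)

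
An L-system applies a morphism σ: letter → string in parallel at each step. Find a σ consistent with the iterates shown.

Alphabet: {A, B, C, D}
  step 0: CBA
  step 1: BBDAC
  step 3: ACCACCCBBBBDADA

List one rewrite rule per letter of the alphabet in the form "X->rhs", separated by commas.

A->C, B->DA, C->BB, D->AC

  step 0 ⇒ step 1: CBA ⇒ BB·DA·C
    A ↦ C
    B ↦ DA
    C ↦ BB
    D ↦ AC  (constrained at step 1)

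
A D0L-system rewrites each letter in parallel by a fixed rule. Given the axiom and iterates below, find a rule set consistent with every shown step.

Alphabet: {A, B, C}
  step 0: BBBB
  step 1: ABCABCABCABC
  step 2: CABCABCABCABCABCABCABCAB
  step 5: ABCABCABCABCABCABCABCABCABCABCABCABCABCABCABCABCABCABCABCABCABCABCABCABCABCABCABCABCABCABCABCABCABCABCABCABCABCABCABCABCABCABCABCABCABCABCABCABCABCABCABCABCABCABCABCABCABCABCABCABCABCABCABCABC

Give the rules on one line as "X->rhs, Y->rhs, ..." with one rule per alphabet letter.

  step 1 ⇒ step 2: ABCABCABCABC ⇒ C·ABC·AB·C·ABC·AB·C·ABC·AB·C·ABC·AB
    A ↦ C
    B ↦ ABC
    C ↦ AB

A->C, B->ABC, C->AB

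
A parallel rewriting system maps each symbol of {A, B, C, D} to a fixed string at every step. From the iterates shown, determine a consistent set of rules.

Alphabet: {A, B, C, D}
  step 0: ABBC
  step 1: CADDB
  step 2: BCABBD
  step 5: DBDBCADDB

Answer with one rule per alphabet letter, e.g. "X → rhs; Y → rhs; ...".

  step 1 ⇒ step 2: CADDB ⇒ B·CA·B·B·D
    A ↦ CA
    B ↦ D
    C ↦ B
    D ↦ B

A->CA, B->D, C->B, D->B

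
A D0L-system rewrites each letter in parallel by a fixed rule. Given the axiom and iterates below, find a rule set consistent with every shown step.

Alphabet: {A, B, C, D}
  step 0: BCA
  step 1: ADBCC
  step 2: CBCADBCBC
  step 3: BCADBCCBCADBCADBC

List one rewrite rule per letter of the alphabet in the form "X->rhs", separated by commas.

  step 2 ⇒ step 3: CBCADBCBC ⇒ BC·AD·BC·C·BC·AD·BC·AD·BC
    A ↦ C
    B ↦ AD
    C ↦ BC
    D ↦ BC

A->C, B->AD, C->BC, D->BC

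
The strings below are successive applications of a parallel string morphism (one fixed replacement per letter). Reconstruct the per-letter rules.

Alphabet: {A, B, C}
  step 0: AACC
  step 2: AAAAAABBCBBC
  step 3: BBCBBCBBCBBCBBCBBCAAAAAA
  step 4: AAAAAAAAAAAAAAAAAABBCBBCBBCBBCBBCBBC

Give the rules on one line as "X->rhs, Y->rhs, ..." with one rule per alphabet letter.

A->BBC, B->A, C->A

  step 3 ⇒ step 4: BBCBBCBBCBBCBBCBBCAAAAAA ⇒ A·A·A·A·A·A·A·A·A·A·A·A·A·A·A·A·A·A·BBC·BBC·BBC·BBC·BBC·BBC
    A ↦ BBC
    B ↦ A
    C ↦ A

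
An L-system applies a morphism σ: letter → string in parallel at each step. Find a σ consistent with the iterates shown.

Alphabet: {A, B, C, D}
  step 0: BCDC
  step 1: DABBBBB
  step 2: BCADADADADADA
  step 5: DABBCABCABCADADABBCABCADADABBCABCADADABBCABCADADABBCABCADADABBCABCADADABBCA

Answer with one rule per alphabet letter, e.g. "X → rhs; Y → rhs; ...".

  step 1 ⇒ step 2: DABBBBB ⇒ B·CA·DA·DA·DA·DA·DA
    A ↦ CA
    B ↦ DA
    D ↦ B
  step 0 ⇒ step 1: BCDC ⇒ DA·BB·B·BB
    C ↦ BB

A->CA, B->DA, C->BB, D->B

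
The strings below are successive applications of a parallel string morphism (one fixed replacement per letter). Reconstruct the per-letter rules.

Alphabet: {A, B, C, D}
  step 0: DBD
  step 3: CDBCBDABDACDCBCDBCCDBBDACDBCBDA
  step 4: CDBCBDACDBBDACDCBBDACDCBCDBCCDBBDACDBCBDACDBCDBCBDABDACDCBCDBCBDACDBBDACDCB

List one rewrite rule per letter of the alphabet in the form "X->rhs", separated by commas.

A->DCB, B->BDA, C->CDB, D->C

  step 3 ⇒ step 4: CDBCBDABDACDCBCDBCCDBBDACDBCBDA ⇒ CDB·C·BDA·CDB·BDA·C·DCB·BDA·C·DCB·CDB·C·CDB·BDA·CDB·C·BDA·CDB·CDB·C·BDA·BDA·C·DCB·CDB·C·BDA·CDB·BDA·C·DCB
    A ↦ DCB
    B ↦ BDA
    C ↦ CDB
    D ↦ C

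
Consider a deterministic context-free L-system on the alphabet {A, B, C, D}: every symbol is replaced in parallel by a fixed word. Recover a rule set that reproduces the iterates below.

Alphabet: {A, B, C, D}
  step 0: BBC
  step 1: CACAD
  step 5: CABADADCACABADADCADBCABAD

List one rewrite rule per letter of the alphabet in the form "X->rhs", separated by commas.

  step 0 ⇒ step 1: BBC ⇒ CA·CA·D
    B ↦ CA
    C ↦ D
    A ↦ B  (constrained at step 1)
    D ↦ AD  (constrained at step 1)

A->B, B->CA, C->D, D->AD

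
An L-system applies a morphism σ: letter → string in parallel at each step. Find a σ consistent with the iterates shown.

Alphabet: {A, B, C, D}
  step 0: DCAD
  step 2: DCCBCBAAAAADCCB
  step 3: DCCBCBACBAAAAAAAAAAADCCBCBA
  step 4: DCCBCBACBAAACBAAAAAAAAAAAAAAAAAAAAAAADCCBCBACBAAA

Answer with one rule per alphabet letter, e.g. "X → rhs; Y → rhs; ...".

  step 3 ⇒ step 4: DCCBCBACBAAAAAAAAAAADCCBCBA ⇒ DC·CB·CB·A·CB·A·AA·CB·A·AA·AA·AA·AA·AA·AA·AA·AA·AA·AA·AA·DC·CB·CB·A·CB·A·AA
    A ↦ AA
    B ↦ A
    C ↦ CB
    D ↦ DC

A->AA, B->A, C->CB, D->DC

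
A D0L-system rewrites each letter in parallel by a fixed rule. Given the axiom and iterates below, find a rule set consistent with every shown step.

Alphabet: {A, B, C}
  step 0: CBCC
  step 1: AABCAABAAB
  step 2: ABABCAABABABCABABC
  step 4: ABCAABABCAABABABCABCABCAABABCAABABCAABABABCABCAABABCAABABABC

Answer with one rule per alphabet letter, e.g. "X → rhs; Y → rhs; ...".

A->AB, B->C, C->AAB

  step 1 ⇒ step 2: AABCAABAAB ⇒ AB·AB·C·AAB·AB·AB·C·AB·AB·C
    A ↦ AB
    B ↦ C
    C ↦ AAB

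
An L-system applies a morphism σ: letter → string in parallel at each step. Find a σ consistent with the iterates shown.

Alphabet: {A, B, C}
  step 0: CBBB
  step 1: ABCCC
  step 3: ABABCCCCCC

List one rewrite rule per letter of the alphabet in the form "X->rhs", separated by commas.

  step 0 ⇒ step 1: CBBB ⇒ AB·C·C·C
    B ↦ C
    C ↦ AB
    A ↦ C  (constrained at step 1)

A->C, B->C, C->AB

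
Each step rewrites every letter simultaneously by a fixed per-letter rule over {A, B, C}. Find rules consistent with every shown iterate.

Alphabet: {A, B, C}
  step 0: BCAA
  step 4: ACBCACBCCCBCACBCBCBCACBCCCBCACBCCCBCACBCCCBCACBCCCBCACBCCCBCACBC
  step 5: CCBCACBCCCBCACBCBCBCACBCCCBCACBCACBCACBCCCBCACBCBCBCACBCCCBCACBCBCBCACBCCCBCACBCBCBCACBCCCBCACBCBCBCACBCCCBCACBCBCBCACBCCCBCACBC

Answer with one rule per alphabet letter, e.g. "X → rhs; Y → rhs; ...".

  step 4 ⇒ step 5: ACBCACBCCCBCACBCBCBCACBCCCBCACBCCCBCACBCCCBCACBCCCBCACBCCCBCACBC ⇒ CC·BC·AC·BC·CC·BC·AC·BC·BC·BC·AC·BC·CC·BC·AC·BC·AC·BC·AC·BC·CC·BC·AC·BC·BC·BC·AC·BC·CC·BC·AC·BC·BC·BC·AC·BC·CC·BC·AC·BC·BC·BC·AC·BC·CC·BC·AC·BC·BC·BC·AC·BC·CC·BC·AC·BC·BC·BC·AC·BC·CC·BC·AC·BC
    A ↦ CC
    B ↦ AC
    C ↦ BC

A->CC, B->AC, C->BC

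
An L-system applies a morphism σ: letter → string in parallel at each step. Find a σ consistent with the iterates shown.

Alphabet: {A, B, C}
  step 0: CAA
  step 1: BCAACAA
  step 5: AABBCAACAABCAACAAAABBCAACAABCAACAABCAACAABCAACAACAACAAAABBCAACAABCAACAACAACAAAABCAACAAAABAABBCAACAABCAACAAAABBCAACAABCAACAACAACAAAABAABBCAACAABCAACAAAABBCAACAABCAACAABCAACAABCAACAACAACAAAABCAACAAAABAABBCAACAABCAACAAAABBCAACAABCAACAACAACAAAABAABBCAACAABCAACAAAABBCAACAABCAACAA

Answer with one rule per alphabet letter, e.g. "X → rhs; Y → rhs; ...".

  step 0 ⇒ step 1: CAA ⇒ B·CAA·CAA
    A ↦ CAA
    C ↦ B
    B ↦ AAB  (constrained at step 1)

A->CAA, B->AAB, C->B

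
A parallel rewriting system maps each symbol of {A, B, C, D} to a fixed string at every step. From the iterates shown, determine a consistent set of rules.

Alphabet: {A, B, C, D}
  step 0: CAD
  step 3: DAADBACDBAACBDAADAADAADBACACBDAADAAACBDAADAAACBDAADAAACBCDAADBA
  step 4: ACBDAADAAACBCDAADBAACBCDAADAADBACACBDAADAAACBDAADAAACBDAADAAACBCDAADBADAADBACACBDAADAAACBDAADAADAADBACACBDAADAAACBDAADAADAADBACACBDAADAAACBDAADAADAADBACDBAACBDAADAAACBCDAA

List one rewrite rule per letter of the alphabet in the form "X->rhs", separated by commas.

A->DAA, B->C, C->DBA, D->ACB

  step 3 ⇒ step 4: DAADBACDBAACBDAADAADAADBACACBDAADAAACBDAADAAACBDAADAAACBCDAADBA ⇒ ACB·DAA·DAA·ACB·C·DAA·DBA·ACB·C·DAA·DAA·DBA·C·ACB·DAA·DAA·ACB·DAA·DAA·ACB·DAA·DAA·ACB·C·DAA·DBA·DAA·DBA·C·ACB·DAA·DAA·ACB·DAA·DAA·DAA·DBA·C·ACB·DAA·DAA·ACB·DAA·DAA·DAA·DBA·C·ACB·DAA·DAA·ACB·DAA·DAA·DAA·DBA·C·DBA·ACB·DAA·DAA·ACB·C·DAA
    A ↦ DAA
    B ↦ C
    C ↦ DBA
    D ↦ ACB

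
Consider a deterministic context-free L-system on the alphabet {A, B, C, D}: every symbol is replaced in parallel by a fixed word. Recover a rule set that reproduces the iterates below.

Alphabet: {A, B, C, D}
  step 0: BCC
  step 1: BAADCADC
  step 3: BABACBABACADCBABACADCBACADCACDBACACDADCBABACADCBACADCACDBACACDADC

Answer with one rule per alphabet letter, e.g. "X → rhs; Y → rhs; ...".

  step 0 ⇒ step 1: BCC ⇒ BA·ADC·ADC
    B ↦ BA
    C ↦ ADC
    A ↦ BAC  (constrained at step 1)
    D ↦ ACD  (constrained at step 1)

A->BAC, B->BA, C->ADC, D->ACD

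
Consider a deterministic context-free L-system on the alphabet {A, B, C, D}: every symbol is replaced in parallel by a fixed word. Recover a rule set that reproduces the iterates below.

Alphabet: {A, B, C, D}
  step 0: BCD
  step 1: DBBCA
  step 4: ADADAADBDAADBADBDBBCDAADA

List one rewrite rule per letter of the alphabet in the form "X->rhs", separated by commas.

A->DA, B->DB, C->BC, D->A

  step 0 ⇒ step 1: BCD ⇒ DB·BC·A
    B ↦ DB
    C ↦ BC
    D ↦ A
    A ↦ DA  (constrained at step 1)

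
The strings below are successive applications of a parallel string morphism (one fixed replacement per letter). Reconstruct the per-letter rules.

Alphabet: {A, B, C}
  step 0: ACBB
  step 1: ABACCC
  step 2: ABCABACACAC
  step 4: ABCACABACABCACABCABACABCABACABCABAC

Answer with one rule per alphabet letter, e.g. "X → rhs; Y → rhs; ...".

A->AB, B->C, C->AC

  step 1 ⇒ step 2: ABACCC ⇒ AB·C·AB·AC·AC·AC
    A ↦ AB
    B ↦ C
    C ↦ AC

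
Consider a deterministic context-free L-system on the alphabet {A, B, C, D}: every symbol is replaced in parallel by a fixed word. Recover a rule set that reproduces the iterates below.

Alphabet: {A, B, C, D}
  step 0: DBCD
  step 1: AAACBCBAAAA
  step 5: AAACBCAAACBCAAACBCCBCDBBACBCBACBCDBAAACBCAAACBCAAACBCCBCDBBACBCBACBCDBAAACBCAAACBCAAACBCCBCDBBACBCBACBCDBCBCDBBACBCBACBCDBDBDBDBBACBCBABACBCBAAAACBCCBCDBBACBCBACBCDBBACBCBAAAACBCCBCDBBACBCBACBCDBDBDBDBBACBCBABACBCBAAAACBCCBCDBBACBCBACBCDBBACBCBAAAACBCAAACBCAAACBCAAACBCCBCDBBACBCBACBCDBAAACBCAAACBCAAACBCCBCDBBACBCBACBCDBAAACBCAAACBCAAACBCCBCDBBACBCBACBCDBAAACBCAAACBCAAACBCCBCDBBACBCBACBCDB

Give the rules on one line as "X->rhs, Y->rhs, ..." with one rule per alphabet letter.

A->DB, B->CBC, C->BA, D->AAA

  step 0 ⇒ step 1: DBCD ⇒ AAA·CBC·BA·AAA
    B ↦ CBC
    C ↦ BA
    D ↦ AAA
    A ↦ DB  (constrained at step 1)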